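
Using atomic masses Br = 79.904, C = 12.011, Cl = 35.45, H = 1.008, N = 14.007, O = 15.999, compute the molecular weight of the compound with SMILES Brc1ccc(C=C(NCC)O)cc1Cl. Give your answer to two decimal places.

Molecular formula: C10H11BrClNO.
M = 1×79.904 + 10×12.011 + 1×35.45 + 11×1.008 + 1×14.007 + 1×15.999 = 276.56 g/mol.

276.56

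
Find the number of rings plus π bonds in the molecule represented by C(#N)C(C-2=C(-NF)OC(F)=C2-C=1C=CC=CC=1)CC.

Molecular formula from the SMILES: C14H12F2N2O.
DoU = (2C + 2 + N − H − X)/2 = (2·14 + 2 + 2 − 12 − 2)/2 = 18/2 = 9.
(Structurally: 2 ring(s) + 7 π bond(s) = 9.)

9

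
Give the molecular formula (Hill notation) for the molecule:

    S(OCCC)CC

C5H12OS

Heavy atoms from the SMILES: 5 C, 1 O, 1 S.
Implicit hydrogens by atom environment:
  3 × C: 2 H each → 6
  2 × C: 3 H each → 6
  1 × O: no H
  1 × S: no H
  Total hydrogens = 12.
Molecular formula: C5H12OS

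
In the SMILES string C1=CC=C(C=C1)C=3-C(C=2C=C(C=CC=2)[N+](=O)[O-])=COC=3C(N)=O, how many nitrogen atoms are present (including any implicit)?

2

The symbol for nitrogen appears 2 times in the SMILES.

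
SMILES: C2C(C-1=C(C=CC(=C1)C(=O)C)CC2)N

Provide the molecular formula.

C12H15NO

Heavy atoms from the SMILES: 12 C, 1 N, 1 O.
Implicit hydrogens by atom environment:
  3 × C: 2 H each → 6
  3 × C (aromatic): 1 H each → 3
  3 × C (aromatic): no H
  1 × C: 3 H
  1 × C: 1 H
  1 × C: no H
  1 × N: 2 H
  1 × O: no H
  Total hydrogens = 15.
Molecular formula: C12H15NO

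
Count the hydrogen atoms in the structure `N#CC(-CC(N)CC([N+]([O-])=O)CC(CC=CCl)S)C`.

20

Hydrogens are implicit in SMILES; fill each atom to its normal valence:
  6 × C: 1 H each → 6
  4 × C: 2 H each → 8
  1 × C: 3 H
  1 × C: no H
  1 × Cl: no H
  1 × N: 2 H
  1 × N (charge +1): no H
  1 × N: no H
  1 × O: no H
  1 × O (charge -1): no H
  1 × S: 1 H
  Total hydrogens = 20.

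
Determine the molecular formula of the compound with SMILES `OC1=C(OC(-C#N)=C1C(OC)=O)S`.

Heavy atoms from the SMILES: 7 C, 1 N, 4 O, 1 S.
Implicit hydrogens by atom environment:
  4 × C (aromatic): no H
  2 × C: no H
  2 × O: no H
  1 × C: 3 H
  1 × N: no H
  1 × O: 1 H
  1 × O (aromatic): no H
  1 × S: 1 H
  Total hydrogens = 5.
Molecular formula: C7H5NO4S

C7H5NO4S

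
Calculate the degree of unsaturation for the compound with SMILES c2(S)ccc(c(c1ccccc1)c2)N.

8

Molecular formula from the SMILES: C12H11NS.
DoU = (2C + 2 + N − H − X)/2 = (2·12 + 2 + 1 − 11 − 0)/2 = 16/2 = 8.
(Structurally: 2 ring(s) + 6 π bond(s) = 8.)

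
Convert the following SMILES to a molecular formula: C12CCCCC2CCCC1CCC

C13H24

Heavy atoms from the SMILES: 13 C.
Implicit hydrogens by atom environment:
  9 × C: 2 H each → 18
  3 × C: 1 H each → 3
  1 × C: 3 H
  Total hydrogens = 24.
Molecular formula: C13H24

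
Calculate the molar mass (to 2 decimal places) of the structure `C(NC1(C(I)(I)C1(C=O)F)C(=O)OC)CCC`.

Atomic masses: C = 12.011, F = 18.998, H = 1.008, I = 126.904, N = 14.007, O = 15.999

469.03

Molecular formula: C10H14FI2NO3.
M = 10×12.011 + 1×18.998 + 14×1.008 + 2×126.904 + 1×14.007 + 3×15.999 = 469.03 g/mol.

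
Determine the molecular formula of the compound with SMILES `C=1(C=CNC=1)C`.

Heavy atoms from the SMILES: 5 C, 1 N.
Implicit hydrogens by atom environment:
  3 × C (aromatic): 1 H each → 3
  1 × C: 3 H
  1 × C (aromatic): no H
  1 × N (aromatic): 1 H
  Total hydrogens = 7.
Molecular formula: C5H7N

C5H7N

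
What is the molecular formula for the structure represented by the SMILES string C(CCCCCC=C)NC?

Heavy atoms from the SMILES: 9 C, 1 N.
Implicit hydrogens by atom environment:
  7 × C: 2 H each → 14
  1 × C: 3 H
  1 × C: 1 H
  1 × N: 1 H
  Total hydrogens = 19.
Molecular formula: C9H19N

C9H19N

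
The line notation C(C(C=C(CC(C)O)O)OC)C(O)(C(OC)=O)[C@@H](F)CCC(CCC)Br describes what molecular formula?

Heavy atoms from the SMILES: 1 Br, 18 C, 1 F, 6 O.
Implicit hydrogens by atom environment:
  6 × C: 2 H each → 12
  5 × C: 1 H each → 5
  4 × C: 3 H each → 12
  3 × C: no H
  3 × O: 1 H each → 3
  3 × O: no H
  1 × Br: no H
  1 × F: no H
  Total hydrogens = 32.
Molecular formula: C18H32BrFO6

C18H32BrFO6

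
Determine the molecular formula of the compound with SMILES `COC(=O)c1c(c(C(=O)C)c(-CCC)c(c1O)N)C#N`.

Heavy atoms from the SMILES: 14 C, 2 N, 4 O.
Implicit hydrogens by atom environment:
  6 × C (aromatic): no H
  3 × C: 3 H each → 9
  3 × C: no H
  3 × O: no H
  2 × C: 2 H each → 4
  1 × N: 2 H
  1 × N: no H
  1 × O: 1 H
  Total hydrogens = 16.
Molecular formula: C14H16N2O4

C14H16N2O4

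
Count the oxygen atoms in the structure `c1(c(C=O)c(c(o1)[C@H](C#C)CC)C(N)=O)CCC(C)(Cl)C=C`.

3

The symbol for oxygen appears 3 times in the SMILES.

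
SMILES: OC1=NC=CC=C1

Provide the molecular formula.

Heavy atoms from the SMILES: 5 C, 1 N, 1 O.
Implicit hydrogens by atom environment:
  4 × C (aromatic): 1 H each → 4
  1 × C (aromatic): no H
  1 × N (aromatic): no H
  1 × O: 1 H
  Total hydrogens = 5.
Molecular formula: C5H5NO

C5H5NO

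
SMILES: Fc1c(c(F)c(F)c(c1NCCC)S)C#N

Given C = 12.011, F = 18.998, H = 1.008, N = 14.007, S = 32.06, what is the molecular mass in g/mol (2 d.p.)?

246.25

Molecular formula: C10H9F3N2S.
M = 10×12.011 + 3×18.998 + 9×1.008 + 2×14.007 + 1×32.06 = 246.25 g/mol.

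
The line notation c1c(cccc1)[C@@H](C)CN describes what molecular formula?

C9H13N

Heavy atoms from the SMILES: 9 C, 1 N.
Implicit hydrogens by atom environment:
  5 × C (aromatic): 1 H each → 5
  1 × C: 3 H
  1 × C: 2 H
  1 × C: 1 H
  1 × C (aromatic): no H
  1 × N: 2 H
  Total hydrogens = 13.
Molecular formula: C9H13N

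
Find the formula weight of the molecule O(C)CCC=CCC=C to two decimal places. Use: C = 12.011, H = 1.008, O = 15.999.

126.20

Molecular formula: C8H14O.
M = 8×12.011 + 14×1.008 + 1×15.999 = 126.20 g/mol.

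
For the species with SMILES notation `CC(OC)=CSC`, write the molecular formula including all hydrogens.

Heavy atoms from the SMILES: 5 C, 1 O, 1 S.
Implicit hydrogens by atom environment:
  3 × C: 3 H each → 9
  1 × C: 1 H
  1 × C: no H
  1 × O: no H
  1 × S: no H
  Total hydrogens = 10.
Molecular formula: C5H10OS

C5H10OS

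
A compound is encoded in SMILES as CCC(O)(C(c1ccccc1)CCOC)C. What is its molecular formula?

C14H22O2

Heavy atoms from the SMILES: 14 C, 2 O.
Implicit hydrogens by atom environment:
  5 × C (aromatic): 1 H each → 5
  3 × C: 3 H each → 9
  3 × C: 2 H each → 6
  1 × C: 1 H
  1 × C: no H
  1 × C (aromatic): no H
  1 × O: 1 H
  1 × O: no H
  Total hydrogens = 22.
Molecular formula: C14H22O2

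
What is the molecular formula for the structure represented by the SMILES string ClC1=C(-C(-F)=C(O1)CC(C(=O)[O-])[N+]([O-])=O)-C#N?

C8H3ClFN2O5-

Heavy atoms from the SMILES: 8 C, 1 Cl, 1 F, 2 N, 5 O.
Implicit hydrogens by atom environment:
  4 × C (aromatic): no H
  2 × C: no H
  2 × O: no H
  2 × O (charge -1): no H
  1 × C: 2 H
  1 × C: 1 H
  1 × Cl: no H
  1 × F: no H
  1 × N: no H
  1 × N (charge +1): no H
  1 × O (aromatic): no H
  Total hydrogens = 3.
Net charge -1.
Molecular formula: C8H3ClFN2O5-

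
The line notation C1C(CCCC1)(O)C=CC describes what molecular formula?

C9H16O

Heavy atoms from the SMILES: 9 C, 1 O.
Implicit hydrogens by atom environment:
  5 × C: 2 H each → 10
  2 × C: 1 H each → 2
  1 × C: 3 H
  1 × C: no H
  1 × O: 1 H
  Total hydrogens = 16.
Molecular formula: C9H16O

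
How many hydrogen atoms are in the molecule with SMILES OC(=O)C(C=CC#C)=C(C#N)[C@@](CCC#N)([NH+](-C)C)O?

16

Hydrogens are implicit in SMILES; fill each atom to its normal valence:
  7 × C: no H
  3 × C: 1 H each → 3
  2 × C: 3 H each → 6
  2 × C: 2 H each → 4
  2 × N: no H
  2 × O: 1 H each → 2
  1 × N (charge +1): 1 H
  1 × O: no H
  Total hydrogens = 16.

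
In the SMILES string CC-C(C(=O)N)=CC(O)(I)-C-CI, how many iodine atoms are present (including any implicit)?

The symbol for iodine appears 2 times in the SMILES.

2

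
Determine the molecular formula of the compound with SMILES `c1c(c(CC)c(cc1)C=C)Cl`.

Heavy atoms from the SMILES: 10 C, 1 Cl.
Implicit hydrogens by atom environment:
  3 × C (aromatic): 1 H each → 3
  3 × C (aromatic): no H
  2 × C: 2 H each → 4
  1 × C: 3 H
  1 × C: 1 H
  1 × Cl: no H
  Total hydrogens = 11.
Molecular formula: C10H11Cl

C10H11Cl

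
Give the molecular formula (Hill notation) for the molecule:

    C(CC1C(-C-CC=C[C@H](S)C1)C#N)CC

Heavy atoms from the SMILES: 13 C, 1 N, 1 S.
Implicit hydrogens by atom environment:
  6 × C: 2 H each → 12
  5 × C: 1 H each → 5
  1 × C: 3 H
  1 × C: no H
  1 × N: no H
  1 × S: 1 H
  Total hydrogens = 21.
Molecular formula: C13H21NS

C13H21NS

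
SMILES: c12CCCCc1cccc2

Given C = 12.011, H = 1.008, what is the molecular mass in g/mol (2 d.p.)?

132.21

Molecular formula: C10H12.
M = 10×12.011 + 12×1.008 = 132.21 g/mol.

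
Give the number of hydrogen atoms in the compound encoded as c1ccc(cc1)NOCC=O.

9

Hydrogens are implicit in SMILES; fill each atom to its normal valence:
  5 × C (aromatic): 1 H each → 5
  2 × O: no H
  1 × C: 2 H
  1 × C: 1 H
  1 × C (aromatic): no H
  1 × N: 1 H
  Total hydrogens = 9.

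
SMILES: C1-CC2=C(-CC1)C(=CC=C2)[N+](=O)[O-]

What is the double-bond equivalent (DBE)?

6

Molecular formula from the SMILES: C10H11NO2.
DoU = (2C + 2 + N − H − X)/2 = (2·10 + 2 + 1 − 11 − 0)/2 = 12/2 = 6.
(Structurally: 2 ring(s) + 4 π bond(s) = 6.)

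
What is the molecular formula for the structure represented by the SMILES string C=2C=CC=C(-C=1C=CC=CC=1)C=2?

Heavy atoms from the SMILES: 12 C.
Implicit hydrogens by atom environment:
  10 × C (aromatic): 1 H each → 10
  2 × C (aromatic): no H
  Total hydrogens = 10.
Molecular formula: C12H10

C12H10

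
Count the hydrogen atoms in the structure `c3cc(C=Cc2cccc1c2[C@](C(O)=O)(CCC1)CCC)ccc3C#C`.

24

Hydrogens are implicit in SMILES; fill each atom to its normal valence:
  7 × C (aromatic): 1 H each → 7
  5 × C: 2 H each → 10
  5 × C (aromatic): no H
  3 × C: 1 H each → 3
  3 × C: no H
  1 × C: 3 H
  1 × O: 1 H
  1 × O: no H
  Total hydrogens = 24.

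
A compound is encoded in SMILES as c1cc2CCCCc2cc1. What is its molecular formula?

C10H12

Heavy atoms from the SMILES: 10 C.
Implicit hydrogens by atom environment:
  4 × C: 2 H each → 8
  4 × C (aromatic): 1 H each → 4
  2 × C (aromatic): no H
  Total hydrogens = 12.
Molecular formula: C10H12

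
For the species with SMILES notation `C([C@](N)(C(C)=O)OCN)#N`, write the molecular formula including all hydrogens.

C5H9N3O2

Heavy atoms from the SMILES: 5 C, 3 N, 2 O.
Implicit hydrogens by atom environment:
  3 × C: no H
  2 × N: 2 H each → 4
  2 × O: no H
  1 × C: 3 H
  1 × C: 2 H
  1 × N: no H
  Total hydrogens = 9.
Molecular formula: C5H9N3O2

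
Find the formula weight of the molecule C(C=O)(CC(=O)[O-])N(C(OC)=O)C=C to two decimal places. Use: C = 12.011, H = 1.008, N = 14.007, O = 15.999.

Molecular formula: C8H10NO5-.
M = 8×12.011 + 10×1.008 + 1×14.007 + 5×15.999 = 200.17 g/mol.

200.17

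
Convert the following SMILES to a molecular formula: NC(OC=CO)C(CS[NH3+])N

C5H14N3O2S+

Heavy atoms from the SMILES: 5 C, 3 N, 2 O, 1 S.
Implicit hydrogens by atom environment:
  4 × C: 1 H each → 4
  2 × N: 2 H each → 4
  1 × C: 2 H
  1 × N (charge +1): 3 H
  1 × O: 1 H
  1 × O: no H
  1 × S: no H
  Total hydrogens = 14.
Net charge +1.
Molecular formula: C5H14N3O2S+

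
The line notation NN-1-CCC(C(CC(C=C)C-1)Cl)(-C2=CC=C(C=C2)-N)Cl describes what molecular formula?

Heavy atoms from the SMILES: 15 C, 2 Cl, 3 N.
Implicit hydrogens by atom environment:
  5 × C: 2 H each → 10
  4 × C (aromatic): 1 H each → 4
  3 × C: 1 H each → 3
  2 × C (aromatic): no H
  2 × Cl: no H
  2 × N: 2 H each → 4
  1 × C: no H
  1 × N: no H
  Total hydrogens = 21.
Molecular formula: C15H21Cl2N3

C15H21Cl2N3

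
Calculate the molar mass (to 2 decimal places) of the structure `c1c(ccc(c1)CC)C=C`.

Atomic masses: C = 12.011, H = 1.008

132.21

Molecular formula: C10H12.
M = 10×12.011 + 12×1.008 = 132.21 g/mol.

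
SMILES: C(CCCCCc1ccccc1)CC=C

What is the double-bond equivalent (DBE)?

5

Molecular formula from the SMILES: C15H22.
DoU = (2C + 2 + N − H − X)/2 = (2·15 + 2 + 0 − 22 − 0)/2 = 10/2 = 5.
(Structurally: 1 ring(s) + 4 π bond(s) = 5.)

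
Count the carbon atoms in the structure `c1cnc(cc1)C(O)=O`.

The symbol for carbon appears 6 times in the SMILES. Lowercase c denotes aromatic carbon and counts toward C.

6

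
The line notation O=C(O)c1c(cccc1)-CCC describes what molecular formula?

C10H12O2

Heavy atoms from the SMILES: 10 C, 2 O.
Implicit hydrogens by atom environment:
  4 × C (aromatic): 1 H each → 4
  2 × C: 2 H each → 4
  2 × C (aromatic): no H
  1 × C: 3 H
  1 × C: no H
  1 × O: 1 H
  1 × O: no H
  Total hydrogens = 12.
Molecular formula: C10H12O2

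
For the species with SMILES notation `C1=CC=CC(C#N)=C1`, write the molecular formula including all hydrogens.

C7H5N

Heavy atoms from the SMILES: 7 C, 1 N.
Implicit hydrogens by atom environment:
  5 × C (aromatic): 1 H each → 5
  1 × C (aromatic): no H
  1 × C: no H
  1 × N: no H
  Total hydrogens = 5.
Molecular formula: C7H5N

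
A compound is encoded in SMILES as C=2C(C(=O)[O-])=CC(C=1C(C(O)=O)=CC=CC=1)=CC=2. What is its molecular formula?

Heavy atoms from the SMILES: 14 C, 4 O.
Implicit hydrogens by atom environment:
  8 × C (aromatic): 1 H each → 8
  4 × C (aromatic): no H
  2 × C: no H
  2 × O: no H
  1 × O: 1 H
  1 × O (charge -1): no H
  Total hydrogens = 9.
Net charge -1.
Molecular formula: C14H9O4-

C14H9O4-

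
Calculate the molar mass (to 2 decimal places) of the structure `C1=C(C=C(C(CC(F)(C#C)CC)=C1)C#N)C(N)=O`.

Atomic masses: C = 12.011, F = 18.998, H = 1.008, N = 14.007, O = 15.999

244.27

Molecular formula: C14H13FN2O.
M = 14×12.011 + 1×18.998 + 13×1.008 + 2×14.007 + 1×15.999 = 244.27 g/mol.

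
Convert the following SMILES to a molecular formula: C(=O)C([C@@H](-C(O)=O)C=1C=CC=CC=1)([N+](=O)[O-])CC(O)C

C13H15NO6

Heavy atoms from the SMILES: 13 C, 1 N, 6 O.
Implicit hydrogens by atom environment:
  5 × C (aromatic): 1 H each → 5
  3 × C: 1 H each → 3
  3 × O: no H
  2 × C: no H
  2 × O: 1 H each → 2
  1 × C: 3 H
  1 × C: 2 H
  1 × C (aromatic): no H
  1 × N (charge +1): no H
  1 × O (charge -1): no H
  Total hydrogens = 15.
Molecular formula: C13H15NO6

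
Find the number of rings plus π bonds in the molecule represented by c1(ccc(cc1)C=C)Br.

Molecular formula from the SMILES: C8H7Br.
DoU = (2C + 2 + N − H − X)/2 = (2·8 + 2 + 0 − 7 − 1)/2 = 10/2 = 5.
(Structurally: 1 ring(s) + 4 π bond(s) = 5.)

5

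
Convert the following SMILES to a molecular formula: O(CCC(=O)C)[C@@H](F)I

C5H8FIO2

Heavy atoms from the SMILES: 5 C, 1 F, 1 I, 2 O.
Implicit hydrogens by atom environment:
  2 × C: 2 H each → 4
  2 × O: no H
  1 × C: 3 H
  1 × C: 1 H
  1 × C: no H
  1 × F: no H
  1 × I: no H
  Total hydrogens = 8.
Molecular formula: C5H8FIO2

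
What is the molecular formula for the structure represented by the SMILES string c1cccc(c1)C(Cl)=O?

C7H5ClO

Heavy atoms from the SMILES: 7 C, 1 Cl, 1 O.
Implicit hydrogens by atom environment:
  5 × C (aromatic): 1 H each → 5
  1 × C (aromatic): no H
  1 × C: no H
  1 × Cl: no H
  1 × O: no H
  Total hydrogens = 5.
Molecular formula: C7H5ClO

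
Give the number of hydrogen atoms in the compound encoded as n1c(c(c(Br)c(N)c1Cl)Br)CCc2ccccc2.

11

Hydrogens are implicit in SMILES; fill each atom to its normal valence:
  6 × C (aromatic): no H
  5 × C (aromatic): 1 H each → 5
  2 × Br: no H
  2 × C: 2 H each → 4
  1 × Cl: no H
  1 × N: 2 H
  1 × N (aromatic): no H
  Total hydrogens = 11.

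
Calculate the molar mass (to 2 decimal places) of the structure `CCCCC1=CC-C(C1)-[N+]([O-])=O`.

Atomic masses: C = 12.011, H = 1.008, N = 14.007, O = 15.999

169.22

Molecular formula: C9H15NO2.
M = 9×12.011 + 15×1.008 + 1×14.007 + 2×15.999 = 169.22 g/mol.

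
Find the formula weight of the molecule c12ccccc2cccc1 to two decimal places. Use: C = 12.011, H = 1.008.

128.17

Molecular formula: C10H8.
M = 10×12.011 + 8×1.008 = 128.17 g/mol.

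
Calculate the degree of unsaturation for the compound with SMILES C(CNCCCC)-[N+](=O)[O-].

1

Molecular formula from the SMILES: C6H14N2O2.
DoU = (2C + 2 + N − H − X)/2 = (2·6 + 2 + 2 − 14 − 0)/2 = 2/2 = 1.
(Structurally: 0 ring(s) + 1 π bond(s) = 1.)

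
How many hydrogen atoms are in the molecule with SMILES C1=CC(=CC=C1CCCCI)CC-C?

Hydrogens are implicit in SMILES; fill each atom to its normal valence:
  6 × C: 2 H each → 12
  4 × C (aromatic): 1 H each → 4
  2 × C (aromatic): no H
  1 × C: 3 H
  1 × I: no H
  Total hydrogens = 19.

19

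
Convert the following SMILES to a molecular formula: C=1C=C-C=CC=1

Heavy atoms from the SMILES: 6 C.
Implicit hydrogens by atom environment:
  6 × C (aromatic): 1 H each → 6
  Total hydrogens = 6.
Molecular formula: C6H6

C6H6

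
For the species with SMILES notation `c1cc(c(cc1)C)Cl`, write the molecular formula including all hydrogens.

Heavy atoms from the SMILES: 7 C, 1 Cl.
Implicit hydrogens by atom environment:
  4 × C (aromatic): 1 H each → 4
  2 × C (aromatic): no H
  1 × C: 3 H
  1 × Cl: no H
  Total hydrogens = 7.
Molecular formula: C7H7Cl

C7H7Cl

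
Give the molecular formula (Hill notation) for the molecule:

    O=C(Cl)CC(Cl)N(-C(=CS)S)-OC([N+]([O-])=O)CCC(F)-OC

Heavy atoms from the SMILES: 10 C, 2 Cl, 1 F, 2 N, 5 O, 2 S.
Implicit hydrogens by atom environment:
  4 × C: 1 H each → 4
  4 × O: no H
  3 × C: 2 H each → 6
  2 × C: no H
  2 × Cl: no H
  2 × S: 1 H each → 2
  1 × C: 3 H
  1 × F: no H
  1 × N: no H
  1 × N (charge +1): no H
  1 × O (charge -1): no H
  Total hydrogens = 15.
Molecular formula: C10H15Cl2FN2O5S2

C10H15Cl2FN2O5S2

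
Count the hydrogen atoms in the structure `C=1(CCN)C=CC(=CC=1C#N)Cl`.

9

Hydrogens are implicit in SMILES; fill each atom to its normal valence:
  3 × C (aromatic): 1 H each → 3
  3 × C (aromatic): no H
  2 × C: 2 H each → 4
  1 × C: no H
  1 × Cl: no H
  1 × N: 2 H
  1 × N: no H
  Total hydrogens = 9.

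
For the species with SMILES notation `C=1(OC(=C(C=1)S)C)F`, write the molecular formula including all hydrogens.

C5H5FOS

Heavy atoms from the SMILES: 5 C, 1 F, 1 O, 1 S.
Implicit hydrogens by atom environment:
  3 × C (aromatic): no H
  1 × C: 3 H
  1 × C (aromatic): 1 H
  1 × F: no H
  1 × O (aromatic): no H
  1 × S: 1 H
  Total hydrogens = 5.
Molecular formula: C5H5FOS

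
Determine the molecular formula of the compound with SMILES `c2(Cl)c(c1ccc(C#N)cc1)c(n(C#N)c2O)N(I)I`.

Heavy atoms from the SMILES: 12 C, 1 Cl, 2 I, 4 N, 1 O.
Implicit hydrogens by atom environment:
  6 × C (aromatic): no H
  4 × C (aromatic): 1 H each → 4
  3 × N: no H
  2 × C: no H
  2 × I: no H
  1 × Cl: no H
  1 × N (aromatic): no H
  1 × O: 1 H
  Total hydrogens = 5.
Molecular formula: C12H5ClI2N4O

C12H5ClI2N4O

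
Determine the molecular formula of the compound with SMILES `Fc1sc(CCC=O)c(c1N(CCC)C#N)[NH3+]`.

C11H15FN3OS+

Heavy atoms from the SMILES: 11 C, 1 F, 3 N, 1 O, 1 S.
Implicit hydrogens by atom environment:
  4 × C: 2 H each → 8
  4 × C (aromatic): no H
  2 × N: no H
  1 × C: 3 H
  1 × C: 1 H
  1 × C: no H
  1 × F: no H
  1 × N (charge +1): 3 H
  1 × O: no H
  1 × S (aromatic): no H
  Total hydrogens = 15.
Net charge +1.
Molecular formula: C11H15FN3OS+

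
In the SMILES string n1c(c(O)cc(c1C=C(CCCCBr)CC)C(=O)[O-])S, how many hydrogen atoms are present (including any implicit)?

Hydrogens are implicit in SMILES; fill each atom to its normal valence:
  5 × C: 2 H each → 10
  4 × C (aromatic): no H
  2 × C: no H
  1 × Br: no H
  1 × C: 3 H
  1 × C (aromatic): 1 H
  1 × C: 1 H
  1 × N (aromatic): no H
  1 × O: 1 H
  1 × O: no H
  1 × O (charge -1): no H
  1 × S: 1 H
  Total hydrogens = 17.

17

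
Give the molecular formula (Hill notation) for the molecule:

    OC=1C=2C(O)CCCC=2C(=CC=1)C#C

Heavy atoms from the SMILES: 12 C, 2 O.
Implicit hydrogens by atom environment:
  4 × C (aromatic): no H
  3 × C: 2 H each → 6
  2 × C (aromatic): 1 H each → 2
  2 × C: 1 H each → 2
  2 × O: 1 H each → 2
  1 × C: no H
  Total hydrogens = 12.
Molecular formula: C12H12O2

C12H12O2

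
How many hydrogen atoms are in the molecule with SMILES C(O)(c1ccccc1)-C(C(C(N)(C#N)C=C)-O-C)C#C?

Hydrogens are implicit in SMILES; fill each atom to its normal valence:
  5 × C: 1 H each → 5
  5 × C (aromatic): 1 H each → 5
  3 × C: no H
  1 × C: 3 H
  1 × C: 2 H
  1 × C (aromatic): no H
  1 × N: 2 H
  1 × N: no H
  1 × O: 1 H
  1 × O: no H
  Total hydrogens = 18.

18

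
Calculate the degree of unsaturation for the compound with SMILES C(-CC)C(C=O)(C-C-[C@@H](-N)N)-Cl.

Molecular formula from the SMILES: C8H17ClN2O.
DoU = (2C + 2 + N − H − X)/2 = (2·8 + 2 + 2 − 17 − 1)/2 = 2/2 = 1.
(Structurally: 0 ring(s) + 1 π bond(s) = 1.)

1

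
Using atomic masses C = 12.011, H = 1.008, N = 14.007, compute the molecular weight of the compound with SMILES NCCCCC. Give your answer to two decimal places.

87.17

Molecular formula: C5H13N.
M = 5×12.011 + 13×1.008 + 1×14.007 = 87.17 g/mol.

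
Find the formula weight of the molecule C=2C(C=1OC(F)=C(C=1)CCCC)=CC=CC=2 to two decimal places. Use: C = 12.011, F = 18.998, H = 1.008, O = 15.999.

Molecular formula: C14H15FO.
M = 14×12.011 + 1×18.998 + 15×1.008 + 1×15.999 = 218.27 g/mol.

218.27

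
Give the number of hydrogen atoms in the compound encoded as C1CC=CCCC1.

Hydrogens are implicit in SMILES; fill each atom to its normal valence:
  5 × C: 2 H each → 10
  2 × C: 1 H each → 2
  Total hydrogens = 12.

12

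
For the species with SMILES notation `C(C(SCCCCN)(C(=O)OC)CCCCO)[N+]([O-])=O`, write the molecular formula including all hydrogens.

C12H24N2O5S

Heavy atoms from the SMILES: 12 C, 2 N, 5 O, 1 S.
Implicit hydrogens by atom environment:
  9 × C: 2 H each → 18
  3 × O: no H
  2 × C: no H
  1 × C: 3 H
  1 × N: 2 H
  1 × N (charge +1): no H
  1 × O: 1 H
  1 × O (charge -1): no H
  1 × S: no H
  Total hydrogens = 24.
Molecular formula: C12H24N2O5S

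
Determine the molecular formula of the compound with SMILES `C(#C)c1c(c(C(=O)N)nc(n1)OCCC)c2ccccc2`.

Heavy atoms from the SMILES: 16 C, 3 N, 2 O.
Implicit hydrogens by atom environment:
  5 × C (aromatic): 1 H each → 5
  5 × C (aromatic): no H
  2 × C: 2 H each → 4
  2 × C: no H
  2 × N (aromatic): no H
  2 × O: no H
  1 × C: 3 H
  1 × C: 1 H
  1 × N: 2 H
  Total hydrogens = 15.
Molecular formula: C16H15N3O2

C16H15N3O2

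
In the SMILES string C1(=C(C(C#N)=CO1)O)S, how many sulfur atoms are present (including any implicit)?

The symbol for sulfur appears 1 time in the SMILES.

1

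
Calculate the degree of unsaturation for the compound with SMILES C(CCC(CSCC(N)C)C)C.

Molecular formula from the SMILES: C10H23NS.
DoU = (2C + 2 + N − H − X)/2 = (2·10 + 2 + 1 − 23 − 0)/2 = 0/2 = 0.
(Structurally: 0 ring(s) + 0 π bond(s) = 0.)

0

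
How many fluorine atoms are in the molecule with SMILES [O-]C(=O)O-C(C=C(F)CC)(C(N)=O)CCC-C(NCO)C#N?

1

The symbol for fluorine appears 1 time in the SMILES.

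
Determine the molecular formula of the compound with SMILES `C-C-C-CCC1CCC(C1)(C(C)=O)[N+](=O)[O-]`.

Heavy atoms from the SMILES: 12 C, 1 N, 3 O.
Implicit hydrogens by atom environment:
  7 × C: 2 H each → 14
  2 × C: 3 H each → 6
  2 × C: no H
  2 × O: no H
  1 × C: 1 H
  1 × N (charge +1): no H
  1 × O (charge -1): no H
  Total hydrogens = 21.
Molecular formula: C12H21NO3

C12H21NO3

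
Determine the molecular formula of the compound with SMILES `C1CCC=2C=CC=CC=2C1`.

Heavy atoms from the SMILES: 10 C.
Implicit hydrogens by atom environment:
  4 × C: 2 H each → 8
  4 × C (aromatic): 1 H each → 4
  2 × C (aromatic): no H
  Total hydrogens = 12.
Molecular formula: C10H12

C10H12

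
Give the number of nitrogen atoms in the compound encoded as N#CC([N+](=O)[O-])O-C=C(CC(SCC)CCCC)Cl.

The symbol for nitrogen appears 2 times in the SMILES.

2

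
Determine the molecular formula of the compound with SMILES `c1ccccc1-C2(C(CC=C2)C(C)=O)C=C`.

C15H16O

Heavy atoms from the SMILES: 15 C, 1 O.
Implicit hydrogens by atom environment:
  5 × C (aromatic): 1 H each → 5
  4 × C: 1 H each → 4
  2 × C: 2 H each → 4
  2 × C: no H
  1 × C: 3 H
  1 × C (aromatic): no H
  1 × O: no H
  Total hydrogens = 16.
Molecular formula: C15H16O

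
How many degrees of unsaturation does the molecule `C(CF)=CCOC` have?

Molecular formula from the SMILES: C5H9FO.
DoU = (2C + 2 + N − H − X)/2 = (2·5 + 2 + 0 − 9 − 1)/2 = 2/2 = 1.
(Structurally: 0 ring(s) + 1 π bond(s) = 1.)

1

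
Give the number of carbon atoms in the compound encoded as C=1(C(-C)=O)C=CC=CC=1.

8

The symbol for carbon appears 8 times in the SMILES.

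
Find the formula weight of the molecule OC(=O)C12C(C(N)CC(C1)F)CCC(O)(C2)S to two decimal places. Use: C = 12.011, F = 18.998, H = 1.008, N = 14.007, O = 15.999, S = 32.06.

Molecular formula: C11H18FNO3S.
M = 11×12.011 + 1×18.998 + 18×1.008 + 1×14.007 + 3×15.999 + 1×32.06 = 263.33 g/mol.

263.33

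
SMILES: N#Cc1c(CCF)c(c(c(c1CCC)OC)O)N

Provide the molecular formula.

Heavy atoms from the SMILES: 13 C, 1 F, 2 N, 2 O.
Implicit hydrogens by atom environment:
  6 × C (aromatic): no H
  4 × C: 2 H each → 8
  2 × C: 3 H each → 6
  1 × C: no H
  1 × F: no H
  1 × N: 2 H
  1 × N: no H
  1 × O: 1 H
  1 × O: no H
  Total hydrogens = 17.
Molecular formula: C13H17FN2O2

C13H17FN2O2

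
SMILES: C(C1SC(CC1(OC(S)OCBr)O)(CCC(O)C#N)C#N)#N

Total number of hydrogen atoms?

Hydrogens are implicit in SMILES; fill each atom to its normal valence:
  5 × C: no H
  4 × C: 2 H each → 8
  3 × C: 1 H each → 3
  3 × N: no H
  2 × O: 1 H each → 2
  2 × O: no H
  1 × Br: no H
  1 × S: 1 H
  1 × S: no H
  Total hydrogens = 14.

14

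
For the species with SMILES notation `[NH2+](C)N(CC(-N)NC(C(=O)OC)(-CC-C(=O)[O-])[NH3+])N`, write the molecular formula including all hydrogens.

C9H23N6O4+

Heavy atoms from the SMILES: 9 C, 6 N, 4 O.
Implicit hydrogens by atom environment:
  3 × C: 2 H each → 6
  3 × C: no H
  3 × O: no H
  2 × C: 3 H each → 6
  2 × N: 2 H each → 4
  1 × C: 1 H
  1 × N (charge +1): 3 H
  1 × N (charge +1): 2 H
  1 × N: 1 H
  1 × N: no H
  1 × O (charge -1): no H
  Total hydrogens = 23.
Net charge +1.
Molecular formula: C9H23N6O4+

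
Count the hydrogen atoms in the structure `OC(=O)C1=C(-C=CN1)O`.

Hydrogens are implicit in SMILES; fill each atom to its normal valence:
  2 × C (aromatic): 1 H each → 2
  2 × C (aromatic): no H
  2 × O: 1 H each → 2
  1 × C: no H
  1 × N (aromatic): 1 H
  1 × O: no H
  Total hydrogens = 5.

5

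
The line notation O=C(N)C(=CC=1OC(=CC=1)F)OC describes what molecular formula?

Heavy atoms from the SMILES: 8 C, 1 F, 1 N, 3 O.
Implicit hydrogens by atom environment:
  2 × C (aromatic): 1 H each → 2
  2 × C (aromatic): no H
  2 × C: no H
  2 × O: no H
  1 × C: 3 H
  1 × C: 1 H
  1 × F: no H
  1 × N: 2 H
  1 × O (aromatic): no H
  Total hydrogens = 8.
Molecular formula: C8H8FNO3

C8H8FNO3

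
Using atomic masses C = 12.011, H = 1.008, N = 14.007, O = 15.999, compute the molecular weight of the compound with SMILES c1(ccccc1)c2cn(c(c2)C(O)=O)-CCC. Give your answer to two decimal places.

Molecular formula: C14H15NO2.
M = 14×12.011 + 15×1.008 + 1×14.007 + 2×15.999 = 229.28 g/mol.

229.28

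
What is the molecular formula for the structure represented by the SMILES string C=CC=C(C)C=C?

C7H10

Heavy atoms from the SMILES: 7 C.
Implicit hydrogens by atom environment:
  3 × C: 1 H each → 3
  2 × C: 2 H each → 4
  1 × C: 3 H
  1 × C: no H
  Total hydrogens = 10.
Molecular formula: C7H10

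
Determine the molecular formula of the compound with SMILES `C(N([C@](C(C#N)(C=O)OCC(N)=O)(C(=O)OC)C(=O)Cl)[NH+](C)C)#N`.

Heavy atoms from the SMILES: 12 C, 1 Cl, 5 N, 6 O.
Implicit hydrogens by atom environment:
  7 × C: no H
  6 × O: no H
  3 × C: 3 H each → 9
  3 × N: no H
  1 × C: 2 H
  1 × C: 1 H
  1 × Cl: no H
  1 × N: 2 H
  1 × N (charge +1): 1 H
  Total hydrogens = 15.
Net charge +1.
Molecular formula: C12H15ClN5O6+

C12H15ClN5O6+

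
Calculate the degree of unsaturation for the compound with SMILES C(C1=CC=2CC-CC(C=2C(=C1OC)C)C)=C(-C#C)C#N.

10

Molecular formula from the SMILES: C18H19NO.
DoU = (2C + 2 + N − H − X)/2 = (2·18 + 2 + 1 − 19 − 0)/2 = 20/2 = 10.
(Structurally: 2 ring(s) + 8 π bond(s) = 10.)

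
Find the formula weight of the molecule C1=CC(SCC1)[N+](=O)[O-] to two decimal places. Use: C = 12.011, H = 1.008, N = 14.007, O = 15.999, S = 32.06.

Molecular formula: C5H7NO2S.
M = 5×12.011 + 7×1.008 + 1×14.007 + 2×15.999 + 1×32.06 = 145.18 g/mol.

145.18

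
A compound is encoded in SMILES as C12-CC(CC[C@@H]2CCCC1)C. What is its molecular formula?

C11H20

Heavy atoms from the SMILES: 11 C.
Implicit hydrogens by atom environment:
  7 × C: 2 H each → 14
  3 × C: 1 H each → 3
  1 × C: 3 H
  Total hydrogens = 20.
Molecular formula: C11H20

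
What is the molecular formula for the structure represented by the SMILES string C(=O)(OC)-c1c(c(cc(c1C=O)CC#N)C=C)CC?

C15H15NO3

Heavy atoms from the SMILES: 15 C, 1 N, 3 O.
Implicit hydrogens by atom environment:
  5 × C (aromatic): no H
  3 × C: 2 H each → 6
  3 × O: no H
  2 × C: 3 H each → 6
  2 × C: 1 H each → 2
  2 × C: no H
  1 × C (aromatic): 1 H
  1 × N: no H
  Total hydrogens = 15.
Molecular formula: C15H15NO3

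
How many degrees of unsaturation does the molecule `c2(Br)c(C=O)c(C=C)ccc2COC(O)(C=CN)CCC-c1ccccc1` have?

11

Molecular formula from the SMILES: C22H24BrNO3.
DoU = (2C + 2 + N − H − X)/2 = (2·22 + 2 + 1 − 24 − 1)/2 = 22/2 = 11.
(Structurally: 2 ring(s) + 9 π bond(s) = 11.)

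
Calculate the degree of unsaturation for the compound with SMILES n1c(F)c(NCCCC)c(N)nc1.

Molecular formula from the SMILES: C8H13FN4.
DoU = (2C + 2 + N − H − X)/2 = (2·8 + 2 + 4 − 13 − 1)/2 = 8/2 = 4.
(Structurally: 1 ring(s) + 3 π bond(s) = 4.)

4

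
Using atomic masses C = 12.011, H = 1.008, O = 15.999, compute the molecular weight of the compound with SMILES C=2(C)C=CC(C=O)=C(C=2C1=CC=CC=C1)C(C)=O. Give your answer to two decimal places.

Molecular formula: C16H14O2.
M = 16×12.011 + 14×1.008 + 2×15.999 = 238.29 g/mol.

238.29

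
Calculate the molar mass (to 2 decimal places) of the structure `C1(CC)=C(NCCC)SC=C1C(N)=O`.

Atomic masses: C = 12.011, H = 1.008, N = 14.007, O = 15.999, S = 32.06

212.31

Molecular formula: C10H16N2OS.
M = 10×12.011 + 16×1.008 + 2×14.007 + 1×15.999 + 1×32.06 = 212.31 g/mol.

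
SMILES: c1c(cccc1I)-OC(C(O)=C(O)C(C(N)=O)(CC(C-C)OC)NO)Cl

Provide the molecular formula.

Heavy atoms from the SMILES: 16 C, 1 Cl, 1 I, 2 N, 6 O.
Implicit hydrogens by atom environment:
  4 × C (aromatic): 1 H each → 4
  4 × C: no H
  3 × O: 1 H each → 3
  3 × O: no H
  2 × C: 3 H each → 6
  2 × C: 2 H each → 4
  2 × C: 1 H each → 2
  2 × C (aromatic): no H
  1 × Cl: no H
  1 × I: no H
  1 × N: 2 H
  1 × N: 1 H
  Total hydrogens = 22.
Molecular formula: C16H22ClIN2O6

C16H22ClIN2O6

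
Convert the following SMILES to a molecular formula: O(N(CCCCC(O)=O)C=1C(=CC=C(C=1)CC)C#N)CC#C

C17H20N2O3

Heavy atoms from the SMILES: 17 C, 2 N, 3 O.
Implicit hydrogens by atom environment:
  6 × C: 2 H each → 12
  3 × C (aromatic): 1 H each → 3
  3 × C (aromatic): no H
  3 × C: no H
  2 × N: no H
  2 × O: no H
  1 × C: 3 H
  1 × C: 1 H
  1 × O: 1 H
  Total hydrogens = 20.
Molecular formula: C17H20N2O3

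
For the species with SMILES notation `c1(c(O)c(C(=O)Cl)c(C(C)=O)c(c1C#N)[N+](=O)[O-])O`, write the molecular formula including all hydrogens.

Heavy atoms from the SMILES: 10 C, 1 Cl, 2 N, 6 O.
Implicit hydrogens by atom environment:
  6 × C (aromatic): no H
  3 × C: no H
  3 × O: no H
  2 × O: 1 H each → 2
  1 × C: 3 H
  1 × Cl: no H
  1 × N: no H
  1 × N (charge +1): no H
  1 × O (charge -1): no H
  Total hydrogens = 5.
Molecular formula: C10H5ClN2O6

C10H5ClN2O6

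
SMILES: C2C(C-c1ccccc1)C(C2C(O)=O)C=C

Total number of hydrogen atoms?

Hydrogens are implicit in SMILES; fill each atom to its normal valence:
  5 × C (aromatic): 1 H each → 5
  4 × C: 1 H each → 4
  3 × C: 2 H each → 6
  1 × C: no H
  1 × C (aromatic): no H
  1 × O: 1 H
  1 × O: no H
  Total hydrogens = 16.

16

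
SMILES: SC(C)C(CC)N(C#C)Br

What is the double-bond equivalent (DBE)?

2

Molecular formula from the SMILES: C7H12BrNS.
DoU = (2C + 2 + N − H − X)/2 = (2·7 + 2 + 1 − 12 − 1)/2 = 4/2 = 2.
(Structurally: 0 ring(s) + 2 π bond(s) = 2.)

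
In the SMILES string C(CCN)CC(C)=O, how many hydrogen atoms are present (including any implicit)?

Hydrogens are implicit in SMILES; fill each atom to its normal valence:
  4 × C: 2 H each → 8
  1 × C: 3 H
  1 × C: no H
  1 × N: 2 H
  1 × O: no H
  Total hydrogens = 13.

13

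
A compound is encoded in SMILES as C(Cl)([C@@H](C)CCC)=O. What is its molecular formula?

C6H11ClO

Heavy atoms from the SMILES: 6 C, 1 Cl, 1 O.
Implicit hydrogens by atom environment:
  2 × C: 3 H each → 6
  2 × C: 2 H each → 4
  1 × C: 1 H
  1 × C: no H
  1 × Cl: no H
  1 × O: no H
  Total hydrogens = 11.
Molecular formula: C6H11ClO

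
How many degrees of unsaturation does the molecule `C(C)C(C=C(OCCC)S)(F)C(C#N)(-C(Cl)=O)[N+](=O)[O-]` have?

5

Molecular formula from the SMILES: C11H14ClFN2O4S.
DoU = (2C + 2 + N − H − X)/2 = (2·11 + 2 + 2 − 14 − 2)/2 = 10/2 = 5.
(Structurally: 0 ring(s) + 5 π bond(s) = 5.)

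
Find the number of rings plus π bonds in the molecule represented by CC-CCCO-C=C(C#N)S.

Molecular formula from the SMILES: C8H13NOS.
DoU = (2C + 2 + N − H − X)/2 = (2·8 + 2 + 1 − 13 − 0)/2 = 6/2 = 3.
(Structurally: 0 ring(s) + 3 π bond(s) = 3.)

3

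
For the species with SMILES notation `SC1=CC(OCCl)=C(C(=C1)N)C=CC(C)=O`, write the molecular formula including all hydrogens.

Heavy atoms from the SMILES: 11 C, 1 Cl, 1 N, 2 O, 1 S.
Implicit hydrogens by atom environment:
  4 × C (aromatic): no H
  2 × C (aromatic): 1 H each → 2
  2 × C: 1 H each → 2
  2 × O: no H
  1 × C: 3 H
  1 × C: 2 H
  1 × C: no H
  1 × Cl: no H
  1 × N: 2 H
  1 × S: 1 H
  Total hydrogens = 12.
Molecular formula: C11H12ClNO2S

C11H12ClNO2S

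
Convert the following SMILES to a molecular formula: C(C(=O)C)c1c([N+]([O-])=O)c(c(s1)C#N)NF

Heavy atoms from the SMILES: 8 C, 1 F, 3 N, 3 O, 1 S.
Implicit hydrogens by atom environment:
  4 × C (aromatic): no H
  2 × C: no H
  2 × O: no H
  1 × C: 3 H
  1 × C: 2 H
  1 × F: no H
  1 × N: 1 H
  1 × N: no H
  1 × N (charge +1): no H
  1 × O (charge -1): no H
  1 × S (aromatic): no H
  Total hydrogens = 6.
Molecular formula: C8H6FN3O3S

C8H6FN3O3S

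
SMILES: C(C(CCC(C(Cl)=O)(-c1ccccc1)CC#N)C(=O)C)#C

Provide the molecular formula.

C17H16ClNO2

Heavy atoms from the SMILES: 17 C, 1 Cl, 1 N, 2 O.
Implicit hydrogens by atom environment:
  5 × C (aromatic): 1 H each → 5
  5 × C: no H
  3 × C: 2 H each → 6
  2 × C: 1 H each → 2
  2 × O: no H
  1 × C: 3 H
  1 × C (aromatic): no H
  1 × Cl: no H
  1 × N: no H
  Total hydrogens = 16.
Molecular formula: C17H16ClNO2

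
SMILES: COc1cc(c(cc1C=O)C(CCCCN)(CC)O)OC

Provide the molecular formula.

C16H25NO4

Heavy atoms from the SMILES: 16 C, 1 N, 4 O.
Implicit hydrogens by atom environment:
  5 × C: 2 H each → 10
  4 × C (aromatic): no H
  3 × C: 3 H each → 9
  3 × O: no H
  2 × C (aromatic): 1 H each → 2
  1 × C: 1 H
  1 × C: no H
  1 × N: 2 H
  1 × O: 1 H
  Total hydrogens = 25.
Molecular formula: C16H25NO4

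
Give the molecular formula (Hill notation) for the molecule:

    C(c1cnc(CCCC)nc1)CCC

C12H20N2

Heavy atoms from the SMILES: 12 C, 2 N.
Implicit hydrogens by atom environment:
  6 × C: 2 H each → 12
  2 × C: 3 H each → 6
  2 × C (aromatic): 1 H each → 2
  2 × C (aromatic): no H
  2 × N (aromatic): no H
  Total hydrogens = 20.
Molecular formula: C12H20N2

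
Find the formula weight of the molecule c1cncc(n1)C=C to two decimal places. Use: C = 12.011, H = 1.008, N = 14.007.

106.13

Molecular formula: C6H6N2.
M = 6×12.011 + 6×1.008 + 2×14.007 = 106.13 g/mol.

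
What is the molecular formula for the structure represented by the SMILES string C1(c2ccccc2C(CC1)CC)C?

Heavy atoms from the SMILES: 13 C.
Implicit hydrogens by atom environment:
  4 × C (aromatic): 1 H each → 4
  3 × C: 2 H each → 6
  2 × C: 3 H each → 6
  2 × C: 1 H each → 2
  2 × C (aromatic): no H
  Total hydrogens = 18.
Molecular formula: C13H18

C13H18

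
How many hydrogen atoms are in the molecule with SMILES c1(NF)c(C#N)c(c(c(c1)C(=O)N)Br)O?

5

Hydrogens are implicit in SMILES; fill each atom to its normal valence:
  5 × C (aromatic): no H
  2 × C: no H
  1 × Br: no H
  1 × C (aromatic): 1 H
  1 × F: no H
  1 × N: 2 H
  1 × N: 1 H
  1 × N: no H
  1 × O: 1 H
  1 × O: no H
  Total hydrogens = 5.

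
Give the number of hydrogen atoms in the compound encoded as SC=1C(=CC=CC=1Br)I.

4

Hydrogens are implicit in SMILES; fill each atom to its normal valence:
  3 × C (aromatic): 1 H each → 3
  3 × C (aromatic): no H
  1 × Br: no H
  1 × I: no H
  1 × S: 1 H
  Total hydrogens = 4.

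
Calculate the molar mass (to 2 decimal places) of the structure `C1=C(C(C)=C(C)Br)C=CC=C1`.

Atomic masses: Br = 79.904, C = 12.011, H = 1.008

Molecular formula: C10H11Br.
M = 1×79.904 + 10×12.011 + 11×1.008 = 211.10 g/mol.

211.10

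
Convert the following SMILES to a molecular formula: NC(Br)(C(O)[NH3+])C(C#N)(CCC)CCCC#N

C11H20BrN4O+

Heavy atoms from the SMILES: 1 Br, 11 C, 4 N, 1 O.
Implicit hydrogens by atom environment:
  5 × C: 2 H each → 10
  4 × C: no H
  2 × N: no H
  1 × Br: no H
  1 × C: 3 H
  1 × C: 1 H
  1 × N (charge +1): 3 H
  1 × N: 2 H
  1 × O: 1 H
  Total hydrogens = 20.
Net charge +1.
Molecular formula: C11H20BrN4O+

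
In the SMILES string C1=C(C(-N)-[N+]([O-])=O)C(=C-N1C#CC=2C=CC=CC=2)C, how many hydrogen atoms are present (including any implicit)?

13

Hydrogens are implicit in SMILES; fill each atom to its normal valence:
  7 × C (aromatic): 1 H each → 7
  3 × C (aromatic): no H
  2 × C: no H
  1 × C: 3 H
  1 × C: 1 H
  1 × N: 2 H
  1 × N (aromatic): no H
  1 × N (charge +1): no H
  1 × O: no H
  1 × O (charge -1): no H
  Total hydrogens = 13.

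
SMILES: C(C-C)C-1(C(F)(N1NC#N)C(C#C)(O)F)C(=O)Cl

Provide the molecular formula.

C10H10ClF2N3O2

Heavy atoms from the SMILES: 10 C, 1 Cl, 2 F, 3 N, 2 O.
Implicit hydrogens by atom environment:
  6 × C: no H
  2 × C: 2 H each → 4
  2 × F: no H
  2 × N: no H
  1 × C: 3 H
  1 × C: 1 H
  1 × Cl: no H
  1 × N: 1 H
  1 × O: 1 H
  1 × O: no H
  Total hydrogens = 10.
Molecular formula: C10H10ClF2N3O2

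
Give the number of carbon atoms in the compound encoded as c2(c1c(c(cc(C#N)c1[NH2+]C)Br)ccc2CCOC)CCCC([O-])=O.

19

The symbol for carbon appears 19 times in the SMILES. Lowercase c denotes aromatic carbon and counts toward C.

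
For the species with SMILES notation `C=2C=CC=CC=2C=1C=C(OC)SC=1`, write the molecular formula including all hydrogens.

C11H10OS

Heavy atoms from the SMILES: 11 C, 1 O, 1 S.
Implicit hydrogens by atom environment:
  7 × C (aromatic): 1 H each → 7
  3 × C (aromatic): no H
  1 × C: 3 H
  1 × O: no H
  1 × S (aromatic): no H
  Total hydrogens = 10.
Molecular formula: C11H10OS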